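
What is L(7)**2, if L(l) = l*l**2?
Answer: 117649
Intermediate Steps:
L(l) = l**3
L(7)**2 = (7**3)**2 = 343**2 = 117649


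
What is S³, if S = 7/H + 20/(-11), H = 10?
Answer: -1860867/1331000 ≈ -1.3981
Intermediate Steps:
S = -123/110 (S = 7/10 + 20/(-11) = 7*(⅒) + 20*(-1/11) = 7/10 - 20/11 = -123/110 ≈ -1.1182)
S³ = (-123/110)³ = -1860867/1331000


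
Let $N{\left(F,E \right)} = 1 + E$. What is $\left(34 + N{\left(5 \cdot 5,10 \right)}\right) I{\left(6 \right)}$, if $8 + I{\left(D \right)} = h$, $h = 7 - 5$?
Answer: $-270$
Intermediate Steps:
$h = 2$ ($h = 7 - 5 = 2$)
$I{\left(D \right)} = -6$ ($I{\left(D \right)} = -8 + 2 = -6$)
$\left(34 + N{\left(5 \cdot 5,10 \right)}\right) I{\left(6 \right)} = \left(34 + \left(1 + 10\right)\right) \left(-6\right) = \left(34 + 11\right) \left(-6\right) = 45 \left(-6\right) = -270$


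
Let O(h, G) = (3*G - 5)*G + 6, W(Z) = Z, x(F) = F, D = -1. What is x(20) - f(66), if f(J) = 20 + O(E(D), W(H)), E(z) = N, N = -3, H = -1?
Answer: -14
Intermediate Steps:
E(z) = -3
O(h, G) = 6 + G*(-5 + 3*G) (O(h, G) = (-5 + 3*G)*G + 6 = G*(-5 + 3*G) + 6 = 6 + G*(-5 + 3*G))
f(J) = 34 (f(J) = 20 + (6 - 5*(-1) + 3*(-1)**2) = 20 + (6 + 5 + 3*1) = 20 + (6 + 5 + 3) = 20 + 14 = 34)
x(20) - f(66) = 20 - 1*34 = 20 - 34 = -14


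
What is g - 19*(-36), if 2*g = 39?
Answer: 1407/2 ≈ 703.50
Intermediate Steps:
g = 39/2 (g = (½)*39 = 39/2 ≈ 19.500)
g - 19*(-36) = 39/2 - 19*(-36) = 39/2 + 684 = 1407/2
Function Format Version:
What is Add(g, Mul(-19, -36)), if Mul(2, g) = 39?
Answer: Rational(1407, 2) ≈ 703.50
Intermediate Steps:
g = Rational(39, 2) (g = Mul(Rational(1, 2), 39) = Rational(39, 2) ≈ 19.500)
Add(g, Mul(-19, -36)) = Add(Rational(39, 2), Mul(-19, -36)) = Add(Rational(39, 2), 684) = Rational(1407, 2)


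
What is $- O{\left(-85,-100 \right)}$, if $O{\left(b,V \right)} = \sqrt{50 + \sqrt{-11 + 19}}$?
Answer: $- \sqrt{50 + 2 \sqrt{2}} \approx -7.2683$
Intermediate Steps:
$O{\left(b,V \right)} = \sqrt{50 + 2 \sqrt{2}}$ ($O{\left(b,V \right)} = \sqrt{50 + \sqrt{8}} = \sqrt{50 + 2 \sqrt{2}}$)
$- O{\left(-85,-100 \right)} = - \sqrt{50 + 2 \sqrt{2}}$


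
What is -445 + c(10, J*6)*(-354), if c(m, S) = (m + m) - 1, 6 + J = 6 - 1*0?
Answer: -7171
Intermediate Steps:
J = 0 (J = -6 + (6 - 1*0) = -6 + (6 + 0) = -6 + 6 = 0)
c(m, S) = -1 + 2*m (c(m, S) = 2*m - 1 = -1 + 2*m)
-445 + c(10, J*6)*(-354) = -445 + (-1 + 2*10)*(-354) = -445 + (-1 + 20)*(-354) = -445 + 19*(-354) = -445 - 6726 = -7171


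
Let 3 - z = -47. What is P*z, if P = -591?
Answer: -29550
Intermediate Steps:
z = 50 (z = 3 - 1*(-47) = 3 + 47 = 50)
P*z = -591*50 = -29550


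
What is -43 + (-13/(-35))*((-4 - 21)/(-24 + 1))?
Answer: -6858/161 ≈ -42.596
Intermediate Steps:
-43 + (-13/(-35))*((-4 - 21)/(-24 + 1)) = -43 + (-13*(-1/35))*(-25/(-23)) = -43 + 13*(-25*(-1/23))/35 = -43 + (13/35)*(25/23) = -43 + 65/161 = -6858/161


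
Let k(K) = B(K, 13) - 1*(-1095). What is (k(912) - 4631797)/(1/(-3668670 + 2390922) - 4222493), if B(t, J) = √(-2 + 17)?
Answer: 5916870219096/5395281985765 - 1277748*√15/5395281985765 ≈ 1.0967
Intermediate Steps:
B(t, J) = √15
k(K) = 1095 + √15 (k(K) = √15 - 1*(-1095) = √15 + 1095 = 1095 + √15)
(k(912) - 4631797)/(1/(-3668670 + 2390922) - 4222493) = ((1095 + √15) - 4631797)/(1/(-3668670 + 2390922) - 4222493) = (-4630702 + √15)/(1/(-1277748) - 4222493) = (-4630702 + √15)/(-1/1277748 - 4222493) = (-4630702 + √15)/(-5395281985765/1277748) = (-4630702 + √15)*(-1277748/5395281985765) = 5916870219096/5395281985765 - 1277748*√15/5395281985765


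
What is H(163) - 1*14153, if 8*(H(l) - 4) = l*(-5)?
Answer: -114007/8 ≈ -14251.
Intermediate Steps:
H(l) = 4 - 5*l/8 (H(l) = 4 + (l*(-5))/8 = 4 + (-5*l)/8 = 4 - 5*l/8)
H(163) - 1*14153 = (4 - 5/8*163) - 1*14153 = (4 - 815/8) - 14153 = -783/8 - 14153 = -114007/8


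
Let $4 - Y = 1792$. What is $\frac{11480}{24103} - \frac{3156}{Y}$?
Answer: $\frac{8049609}{3591347} \approx 2.2414$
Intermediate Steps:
$Y = -1788$ ($Y = 4 - 1792 = -1788$)
$\frac{11480}{24103} - \frac{3156}{Y} = \frac{11480}{24103} - \frac{3156}{-1788} = 11480 \cdot \frac{1}{24103} - - \frac{263}{149} = \frac{11480}{24103} + \frac{263}{149} = \frac{8049609}{3591347}$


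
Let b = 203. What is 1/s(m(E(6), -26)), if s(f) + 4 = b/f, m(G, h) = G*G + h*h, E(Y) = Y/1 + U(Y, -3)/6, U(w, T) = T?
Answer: -2825/10488 ≈ -0.26936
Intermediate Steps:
E(Y) = -1/2 + Y (E(Y) = Y/1 - 3/6 = Y*1 - 3*1/6 = Y - 1/2 = -1/2 + Y)
m(G, h) = G**2 + h**2
s(f) = -4 + 203/f
1/s(m(E(6), -26)) = 1/(-4 + 203/((-1/2 + 6)**2 + (-26)**2)) = 1/(-4 + 203/((11/2)**2 + 676)) = 1/(-4 + 203/(121/4 + 676)) = 1/(-4 + 203/(2825/4)) = 1/(-4 + 203*(4/2825)) = 1/(-4 + 812/2825) = 1/(-10488/2825) = -2825/10488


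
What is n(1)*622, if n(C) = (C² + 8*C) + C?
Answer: 6220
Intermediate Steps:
n(C) = C² + 9*C
n(1)*622 = (1*(9 + 1))*622 = (1*10)*622 = 10*622 = 6220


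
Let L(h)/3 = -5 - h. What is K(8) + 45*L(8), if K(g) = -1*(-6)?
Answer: -1749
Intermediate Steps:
K(g) = 6
L(h) = -15 - 3*h (L(h) = 3*(-5 - h) = -15 - 3*h)
K(8) + 45*L(8) = 6 + 45*(-15 - 3*8) = 6 + 45*(-15 - 24) = 6 + 45*(-39) = 6 - 1755 = -1749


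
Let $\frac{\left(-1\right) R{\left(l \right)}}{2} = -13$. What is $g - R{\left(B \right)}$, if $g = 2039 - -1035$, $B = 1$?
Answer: $3048$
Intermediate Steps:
$R{\left(l \right)} = 26$ ($R{\left(l \right)} = \left(-2\right) \left(-13\right) = 26$)
$g = 3074$ ($g = 2039 + 1035 = 3074$)
$g - R{\left(B \right)} = 3074 - 26 = 3048$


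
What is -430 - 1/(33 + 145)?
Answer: -76541/178 ≈ -430.01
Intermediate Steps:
-430 - 1/(33 + 145) = -430 - 1/178 = -76541/178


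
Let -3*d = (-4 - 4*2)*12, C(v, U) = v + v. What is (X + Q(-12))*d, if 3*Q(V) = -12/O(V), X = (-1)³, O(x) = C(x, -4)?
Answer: -40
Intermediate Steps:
C(v, U) = 2*v
O(x) = 2*x
X = -1
Q(V) = -2/V (Q(V) = (-12*1/(2*V))/3 = (-6/V)/3 = -2/V)
d = 48 (d = -(-4 - 4*2)*12/3 = -(-4 - 8)*12/3 = -(-4)*12 = -⅓*(-144) = 48)
(X + Q(-12))*d = (-1 - 2/(-12))*48 = (-1 - 2*(-1/12))*48 = (-1 + ⅙)*48 = -⅚*48 = -40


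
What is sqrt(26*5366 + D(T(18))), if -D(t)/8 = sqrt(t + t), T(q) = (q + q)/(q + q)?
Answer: 2*sqrt(34879 - 2*sqrt(2)) ≈ 373.50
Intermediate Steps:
T(q) = 1 (T(q) = (2*q)/((2*q)) = (2*q)*(1/(2*q)) = 1)
D(t) = -8*sqrt(2)*sqrt(t) (D(t) = -8*sqrt(t + t) = -8*sqrt(2)*sqrt(t))
sqrt(26*5366 + D(T(18))) = sqrt(26*5366 - 8*sqrt(2)*sqrt(1)) = sqrt(139516 - 8*sqrt(2)*1) = sqrt(139516 - 8*sqrt(2))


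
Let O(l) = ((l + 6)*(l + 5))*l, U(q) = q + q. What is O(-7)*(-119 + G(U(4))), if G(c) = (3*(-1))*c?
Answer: 2002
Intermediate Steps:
U(q) = 2*q
G(c) = -3*c
O(l) = l*(5 + l)*(6 + l) (O(l) = ((6 + l)*(5 + l))*l = ((5 + l)*(6 + l))*l = l*(5 + l)*(6 + l))
O(-7)*(-119 + G(U(4))) = (-7*(30 + (-7)**2 + 11*(-7)))*(-119 - 6*4) = (-7*(30 + 49 - 77))*(-119 - 3*8) = (-7*2)*(-119 - 24) = -14*(-143) = 2002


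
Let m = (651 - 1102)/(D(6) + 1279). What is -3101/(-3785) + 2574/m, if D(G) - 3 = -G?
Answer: -1130013299/155185 ≈ -7281.7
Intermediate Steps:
D(G) = 3 - G
m = -41/116 (m = (651 - 1102)/((3 - 1*6) + 1279) = -451/((3 - 6) + 1279) = -451/(-3 + 1279) = -451/1276 = -451*1/1276 = -41/116 ≈ -0.35345)
-3101/(-3785) + 2574/m = -3101/(-3785) + 2574/(-41/116) = -3101*(-1/3785) + 2574*(-116/41) = 3101/3785 - 298584/41 = -1130013299/155185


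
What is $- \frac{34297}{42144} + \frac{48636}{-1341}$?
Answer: $- \frac{232856429}{6279456} \approx -37.082$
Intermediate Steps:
$- \frac{34297}{42144} + \frac{48636}{-1341} = \left(-34297\right) \frac{1}{42144} + 48636 \left(- \frac{1}{1341}\right) = - \frac{34297}{42144} - \frac{5404}{149} = - \frac{232856429}{6279456}$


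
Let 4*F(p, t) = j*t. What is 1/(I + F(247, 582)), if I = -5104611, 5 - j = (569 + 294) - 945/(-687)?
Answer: -458/2395179765 ≈ -1.9122e-7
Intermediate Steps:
j = -196797/229 (j = 5 - ((569 + 294) - 945/(-687)) = 5 - (863 - 945*(-1/687)) = 5 - (863 + 315/229) = 5 - 1*197942/229 = 5 - 197942/229 = -196797/229 ≈ -859.38)
F(p, t) = -196797*t/916 (F(p, t) = (-196797*t/229)/4 = -196797*t/916)
1/(I + F(247, 582)) = 1/(-5104611 - 196797/916*582) = 1/(-5104611 - 57267927/458) = 1/(-2395179765/458) = -458/2395179765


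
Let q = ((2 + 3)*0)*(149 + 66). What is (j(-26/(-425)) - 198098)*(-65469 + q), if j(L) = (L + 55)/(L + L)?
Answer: 672870413955/52 ≈ 1.2940e+10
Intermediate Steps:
j(L) = (55 + L)/(2*L) (j(L) = (55 + L)/((2*L)) = (55 + L)*(1/(2*L)) = (55 + L)/(2*L))
q = 0 (q = (5*0)*215 = 0*215 = 0)
(j(-26/(-425)) - 198098)*(-65469 + q) = ((55 - 26/(-425))/(2*((-26/(-425)))) - 198098)*(-65469 + 0) = ((55 - 26*(-1/425))/(2*((-26*(-1/425)))) - 198098)*(-65469) = ((55 + 26/425)/(2*(26/425)) - 198098)*(-65469) = ((1/2)*(425/26)*(23401/425) - 198098)*(-65469) = (23401/52 - 198098)*(-65469) = -10277695/52*(-65469) = 672870413955/52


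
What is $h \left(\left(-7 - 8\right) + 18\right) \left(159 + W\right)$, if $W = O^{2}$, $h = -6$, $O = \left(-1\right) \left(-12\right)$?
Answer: $-5454$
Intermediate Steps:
$O = 12$
$W = 144$ ($W = 12^{2} = 144$)
$h \left(\left(-7 - 8\right) + 18\right) \left(159 + W\right) = - 6 \left(\left(-7 - 8\right) + 18\right) \left(159 + 144\right) = - 6 \left(-15 + 18\right) 303 = \left(-6\right) 3 \cdot 303 = \left(-18\right) 303 = -5454$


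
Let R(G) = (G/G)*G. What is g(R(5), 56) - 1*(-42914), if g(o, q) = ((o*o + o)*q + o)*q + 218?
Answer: 137492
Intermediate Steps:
R(G) = G (R(G) = 1*G = G)
g(o, q) = 218 + q*(o + q*(o + o²)) (g(o, q) = ((o² + o)*q + o)*q + 218 = ((o + o²)*q + o)*q + 218 = (q*(o + o²) + o)*q + 218 = (o + q*(o + o²))*q + 218 = q*(o + q*(o + o²)) + 218 = 218 + q*(o + q*(o + o²)))
g(R(5), 56) - 1*(-42914) = (218 + 5*56 + 5*56² + 5²*56²) - 1*(-42914) = (218 + 280 + 5*3136 + 25*3136) + 42914 = (218 + 280 + 15680 + 78400) + 42914 = 94578 + 42914 = 137492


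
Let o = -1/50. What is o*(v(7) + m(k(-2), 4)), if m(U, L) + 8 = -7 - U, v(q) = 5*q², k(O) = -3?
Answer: -233/50 ≈ -4.6600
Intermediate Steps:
m(U, L) = -15 - U (m(U, L) = -8 + (-7 - U) = -15 - U)
o = -1/50 (o = -1*1/50 = -1/50 ≈ -0.020000)
o*(v(7) + m(k(-2), 4)) = -(5*7² + (-15 - 1*(-3)))/50 = -(5*49 + (-15 + 3))/50 = -(245 - 12)/50 = -1/50*233 = -233/50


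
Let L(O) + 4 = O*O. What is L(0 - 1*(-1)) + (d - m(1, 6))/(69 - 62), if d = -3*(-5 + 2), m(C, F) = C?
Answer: -13/7 ≈ -1.8571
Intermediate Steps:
d = 9 (d = -3*(-3) = 9)
L(O) = -4 + O² (L(O) = -4 + O*O = -4 + O²)
L(0 - 1*(-1)) + (d - m(1, 6))/(69 - 62) = (-4 + (0 - 1*(-1))²) + (9 - 1*1)/(69 - 62) = (-4 + (0 + 1)²) + (9 - 1)/7 = (-4 + 1²) + 8*(⅐) = (-4 + 1) + 8/7 = -3 + 8/7 = -13/7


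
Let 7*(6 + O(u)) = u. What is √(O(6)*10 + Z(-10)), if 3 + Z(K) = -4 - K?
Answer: I*√2373/7 ≈ 6.9591*I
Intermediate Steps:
Z(K) = -7 - K (Z(K) = -3 + (-4 - K) = -7 - K)
O(u) = -6 + u/7
√(O(6)*10 + Z(-10)) = √((-6 + (⅐)*6)*10 + (-7 - 1*(-10))) = √((-6 + 6/7)*10 + (-7 + 10)) = √(-36/7*10 + 3) = √(-360/7 + 3) = √(-339/7) = I*√2373/7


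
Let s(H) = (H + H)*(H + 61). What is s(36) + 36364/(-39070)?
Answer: 136414258/19535 ≈ 6983.1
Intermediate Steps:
s(H) = 2*H*(61 + H) (s(H) = (2*H)*(61 + H) = 2*H*(61 + H))
s(36) + 36364/(-39070) = 2*36*(61 + 36) + 36364/(-39070) = 2*36*97 + 36364*(-1/39070) = 6984 - 18182/19535 = 136414258/19535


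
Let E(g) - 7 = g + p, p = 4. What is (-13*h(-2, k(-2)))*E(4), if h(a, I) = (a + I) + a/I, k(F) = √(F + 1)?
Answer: 390 - 585*I ≈ 390.0 - 585.0*I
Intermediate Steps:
k(F) = √(1 + F)
h(a, I) = I + a + a/I (h(a, I) = (I + a) + a/I = I + a + a/I)
E(g) = 11 + g (E(g) = 7 + (g + 4) = 7 + (4 + g) = 11 + g)
(-13*h(-2, k(-2)))*E(4) = (-13*(√(1 - 2) - 2 - 2/√(1 - 2)))*(11 + 4) = -13*(√(-1) - 2 - 2*(-I))*15 = -13*(I - 2 - 2*(-I))*15 = -13*(I - 2 - (-2)*I)*15 = -13*(I - 2 + 2*I)*15 = -13*(-2 + 3*I)*15 = (26 - 39*I)*15 = 390 - 585*I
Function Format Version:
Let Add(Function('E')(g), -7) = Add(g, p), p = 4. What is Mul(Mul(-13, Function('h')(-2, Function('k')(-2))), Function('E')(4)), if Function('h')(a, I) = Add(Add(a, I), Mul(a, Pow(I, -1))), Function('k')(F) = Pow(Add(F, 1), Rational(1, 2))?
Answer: Add(390, Mul(-585, I)) ≈ Add(390.00, Mul(-585.00, I))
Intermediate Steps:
Function('k')(F) = Pow(Add(1, F), Rational(1, 2))
Function('h')(a, I) = Add(I, a, Mul(a, Pow(I, -1))) (Function('h')(a, I) = Add(Add(I, a), Mul(a, Pow(I, -1))) = Add(I, a, Mul(a, Pow(I, -1))))
Function('E')(g) = Add(11, g) (Function('E')(g) = Add(7, Add(g, 4)) = Add(7, Add(4, g)) = Add(11, g))
Mul(Mul(-13, Function('h')(-2, Function('k')(-2))), Function('E')(4)) = Mul(Mul(-13, Add(Pow(Add(1, -2), Rational(1, 2)), -2, Mul(-2, Pow(Pow(Add(1, -2), Rational(1, 2)), -1)))), Add(11, 4)) = Mul(Mul(-13, Add(Pow(-1, Rational(1, 2)), -2, Mul(-2, Pow(Pow(-1, Rational(1, 2)), -1)))), 15) = Mul(Mul(-13, Add(I, -2, Mul(-2, Pow(I, -1)))), 15) = Mul(Mul(-13, Add(I, -2, Mul(-2, Mul(-1, I)))), 15) = Mul(Mul(-13, Add(I, -2, Mul(2, I))), 15) = Mul(Mul(-13, Add(-2, Mul(3, I))), 15) = Mul(Add(26, Mul(-39, I)), 15) = Add(390, Mul(-585, I))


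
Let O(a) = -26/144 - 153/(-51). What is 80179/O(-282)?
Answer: 5772888/203 ≈ 28438.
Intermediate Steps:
O(a) = 203/72 (O(a) = -26*1/144 - 153*(-1/51) = -13/72 + 3 = 203/72)
80179/O(-282) = 80179/(203/72) = 80179*(72/203) = 5772888/203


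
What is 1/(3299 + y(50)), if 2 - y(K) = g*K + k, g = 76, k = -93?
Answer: -1/406 ≈ -0.0024631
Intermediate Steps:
y(K) = 95 - 76*K (y(K) = 2 - (76*K - 93) = 2 - (-93 + 76*K) = 2 + (93 - 76*K) = 95 - 76*K)
1/(3299 + y(50)) = 1/(3299 + (95 - 76*50)) = 1/(3299 + (95 - 3800)) = 1/(3299 - 3705) = 1/(-406) = -1/406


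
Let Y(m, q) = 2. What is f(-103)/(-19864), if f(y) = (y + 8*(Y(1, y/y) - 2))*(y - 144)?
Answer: -1957/1528 ≈ -1.2808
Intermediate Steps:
f(y) = y*(-144 + y) (f(y) = (y + 8*(2 - 2))*(y - 144) = (y + 8*0)*(-144 + y) = (y + 0)*(-144 + y) = y*(-144 + y))
f(-103)/(-19864) = -103*(-144 - 103)/(-19864) = -103*(-247)*(-1/19864) = 25441*(-1/19864) = -1957/1528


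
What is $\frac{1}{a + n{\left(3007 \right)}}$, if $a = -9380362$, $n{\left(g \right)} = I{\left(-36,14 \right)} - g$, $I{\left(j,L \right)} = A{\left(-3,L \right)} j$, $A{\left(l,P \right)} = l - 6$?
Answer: $- \frac{1}{9383045} \approx -1.0658 \cdot 10^{-7}$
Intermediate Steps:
$A{\left(l,P \right)} = -6 + l$ ($A{\left(l,P \right)} = l - 6 = -6 + l$)
$I{\left(j,L \right)} = - 9 j$ ($I{\left(j,L \right)} = \left(-6 - 3\right) j = - 9 j$)
$n{\left(g \right)} = 324 - g$ ($n{\left(g \right)} = \left(-9\right) \left(-36\right) - g = 324 - g$)
$\frac{1}{a + n{\left(3007 \right)}} = \frac{1}{-9380362 + \left(324 - 3007\right)} = \frac{1}{-9380362 - 2683} = \frac{1}{-9383045} = - \frac{1}{9383045}$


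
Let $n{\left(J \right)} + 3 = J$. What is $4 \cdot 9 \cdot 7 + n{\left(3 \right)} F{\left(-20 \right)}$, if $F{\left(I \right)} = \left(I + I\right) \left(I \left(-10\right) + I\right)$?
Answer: $252$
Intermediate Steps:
$n{\left(J \right)} = -3 + J$
$F{\left(I \right)} = - 18 I^{2}$ ($F{\left(I \right)} = 2 I \left(- 10 I + I\right) = 2 I \left(- 9 I\right) = - 18 I^{2}$)
$4 \cdot 9 \cdot 7 + n{\left(3 \right)} F{\left(-20 \right)} = 4 \cdot 9 \cdot 7 + \left(-3 + 3\right) \left(- 18 \left(-20\right)^{2}\right) = 36 \cdot 7 + 0 \left(\left(-18\right) 400\right) = 252 + 0 \left(-7200\right) = 252 + 0 = 252$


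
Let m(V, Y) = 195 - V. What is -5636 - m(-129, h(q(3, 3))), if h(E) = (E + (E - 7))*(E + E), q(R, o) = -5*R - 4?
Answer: -5960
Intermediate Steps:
q(R, o) = -4 - 5*R
h(E) = 2*E*(-7 + 2*E) (h(E) = (E + (-7 + E))*(2*E) = (-7 + 2*E)*(2*E) = 2*E*(-7 + 2*E))
-5636 - m(-129, h(q(3, 3))) = -5636 - (195 - 1*(-129)) = -5636 - (195 + 129) = -5636 - 1*324 = -5636 - 324 = -5960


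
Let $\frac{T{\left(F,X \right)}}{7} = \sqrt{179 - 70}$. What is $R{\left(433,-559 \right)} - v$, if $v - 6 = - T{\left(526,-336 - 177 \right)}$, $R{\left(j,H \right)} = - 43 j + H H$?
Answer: $293856 + 7 \sqrt{109} \approx 2.9393 \cdot 10^{5}$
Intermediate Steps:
$T{\left(F,X \right)} = 7 \sqrt{109}$ ($T{\left(F,X \right)} = 7 \sqrt{179 - 70} = 7 \sqrt{109}$)
$R{\left(j,H \right)} = H^{2} - 43 j$ ($R{\left(j,H \right)} = - 43 j + H^{2} = H^{2} - 43 j$)
$v = 6 - 7 \sqrt{109} \approx -67.082$
$R{\left(433,-559 \right)} - v = \left(\left(-559\right)^{2} - 18619\right) - \left(6 - 7 \sqrt{109}\right) = \left(312481 - 18619\right) - \left(6 - 7 \sqrt{109}\right) = 293862 - \left(6 - 7 \sqrt{109}\right) = 293856 + 7 \sqrt{109}$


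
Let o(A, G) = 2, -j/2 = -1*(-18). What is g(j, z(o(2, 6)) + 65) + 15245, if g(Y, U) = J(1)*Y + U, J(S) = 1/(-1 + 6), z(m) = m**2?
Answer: 76534/5 ≈ 15307.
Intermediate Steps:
j = -36 (j = -(-2)*(-18) = -2*18 = -36)
J(S) = 1/5
g(Y, U) = U + Y/5 (g(Y, U) = Y/5 + U = U + Y/5)
g(j, z(o(2, 6)) + 65) + 15245 = ((2**2 + 65) + (1/5)*(-36)) + 15245 = ((4 + 65) - 36/5) + 15245 = (69 - 36/5) + 15245 = 309/5 + 15245 = 76534/5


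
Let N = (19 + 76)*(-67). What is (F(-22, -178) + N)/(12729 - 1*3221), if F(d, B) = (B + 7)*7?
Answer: -3781/4754 ≈ -0.79533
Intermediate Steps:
F(d, B) = 49 + 7*B (F(d, B) = (7 + B)*7 = 49 + 7*B)
N = -6365 (N = 95*(-67) = -6365)
(F(-22, -178) + N)/(12729 - 1*3221) = ((49 + 7*(-178)) - 6365)/(12729 - 1*3221) = ((49 - 1246) - 6365)/(12729 - 3221) = (-1197 - 6365)/9508 = -7562*1/9508 = -3781/4754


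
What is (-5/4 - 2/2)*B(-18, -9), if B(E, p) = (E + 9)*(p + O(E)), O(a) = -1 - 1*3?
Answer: -1053/4 ≈ -263.25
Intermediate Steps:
O(a) = -4 (O(a) = -1 - 3 = -4)
B(E, p) = (-4 + p)*(9 + E) (B(E, p) = (E + 9)*(p - 4) = (9 + E)*(-4 + p) = (-4 + p)*(9 + E))
(-5/4 - 2/2)*B(-18, -9) = (-5/4 - 2/2)*(-36 - 4*(-18) + 9*(-9) - 18*(-9)) = (-5*¼ - 2*½)*(-36 + 72 - 81 + 162) = (-5/4 - 1)*117 = -9/4*117 = -1053/4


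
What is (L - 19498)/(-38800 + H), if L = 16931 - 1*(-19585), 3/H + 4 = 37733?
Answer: -642072122/1463885197 ≈ -0.43861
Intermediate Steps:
H = 3/37729 (H = 3/(-4 + 37733) = 3/37729 ≈ 7.9514e-5)
L = 36516 (L = 16931 + 19585 = 36516)
(L - 19498)/(-38800 + H) = (36516 - 19498)/(-38800 + 3/37729) = 17018/(-1463885197/37729) = 17018*(-37729/1463885197) = -642072122/1463885197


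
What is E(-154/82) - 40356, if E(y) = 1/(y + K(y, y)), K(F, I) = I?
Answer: -6214865/154 ≈ -40356.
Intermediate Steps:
E(y) = 1/(2*y) (E(y) = 1/(y + y) = 1/(2*y))
E(-154/82) - 40356 = 1/(2*((-154/82))) - 40356 = 1/(2*((-154*1/82))) - 40356 = 1/(2*(-77/41)) - 40356 = (½)*(-41/77) - 40356 = -41/154 - 40356 = -6214865/154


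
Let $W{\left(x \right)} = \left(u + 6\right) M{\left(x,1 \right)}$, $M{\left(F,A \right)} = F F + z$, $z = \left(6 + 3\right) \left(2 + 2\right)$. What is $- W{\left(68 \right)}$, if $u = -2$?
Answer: $-18640$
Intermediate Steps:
$z = 36$ ($z = 9 \cdot 4 = 36$)
$M{\left(F,A \right)} = 36 + F^{2}$ ($M{\left(F,A \right)} = F F + 36 = F^{2} + 36 = 36 + F^{2}$)
$W{\left(x \right)} = 144 + 4 x^{2}$ ($W{\left(x \right)} = \left(-2 + 6\right) \left(36 + x^{2}\right) = 4 \left(36 + x^{2}\right) = 144 + 4 x^{2}$)
$- W{\left(68 \right)} = - (144 + 4 \cdot 68^{2}) = - (144 + 4 \cdot 4624) = - (144 + 18496) = \left(-1\right) 18640 = -18640$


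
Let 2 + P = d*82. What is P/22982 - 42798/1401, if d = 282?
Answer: -158531619/5366297 ≈ -29.542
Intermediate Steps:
P = 23122 (P = -2 + 282*82 = -2 + 23124 = 23122)
P/22982 - 42798/1401 = 23122/22982 - 42798/1401 = 23122*(1/22982) - 42798*1/1401 = 11561/11491 - 14266/467 = -158531619/5366297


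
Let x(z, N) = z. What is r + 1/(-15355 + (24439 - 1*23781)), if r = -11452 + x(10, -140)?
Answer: -168163075/14697 ≈ -11442.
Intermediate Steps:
r = -11442 (r = -11452 + 10 = -11442)
r + 1/(-15355 + (24439 - 1*23781)) = -11442 + 1/(-15355 + (24439 - 1*23781)) = -11442 + 1/(-15355 + (24439 - 23781)) = -11442 + 1/(-15355 + 658) = -11442 + 1/(-14697) = -11442 - 1/14697 = -168163075/14697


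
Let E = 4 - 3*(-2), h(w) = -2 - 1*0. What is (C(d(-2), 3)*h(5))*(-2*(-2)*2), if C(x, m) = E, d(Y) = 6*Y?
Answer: -160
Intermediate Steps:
h(w) = -2 (h(w) = -2 + 0 = -2)
E = 10 (E = 4 + 6 = 10)
C(x, m) = 10
(C(d(-2), 3)*h(5))*(-2*(-2)*2) = (10*(-2))*(-2*(-2)*2) = -80*2 = -20*8 = -160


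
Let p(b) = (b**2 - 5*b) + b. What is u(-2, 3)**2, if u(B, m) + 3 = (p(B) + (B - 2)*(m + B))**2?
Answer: 3721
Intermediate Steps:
p(b) = b**2 - 4*b
u(B, m) = -3 + (B*(-4 + B) + (-2 + B)*(B + m))**2 (u(B, m) = -3 + (B*(-4 + B) + (B - 2)*(m + B))**2 = -3 + (B*(-4 + B) + (-2 + B)*(B + m))**2)
u(-2, 3)**2 = (-3 + (-6*(-2) - 2*3 + 2*(-2)**2 - 2*3)**2)**2 = (-3 + (12 - 6 + 2*4 - 6)**2)**2 = (-3 + (12 - 6 + 8 - 6)**2)**2 = (-3 + 8**2)**2 = (-3 + 64)**2 = 61**2 = 3721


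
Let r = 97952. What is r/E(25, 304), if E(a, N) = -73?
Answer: -97952/73 ≈ -1341.8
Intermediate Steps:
r/E(25, 304) = 97952/(-73) = 97952*(-1/73) = -97952/73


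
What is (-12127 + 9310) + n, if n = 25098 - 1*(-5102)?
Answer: 27383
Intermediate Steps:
n = 30200 (n = 25098 + 5102 = 30200)
(-12127 + 9310) + n = (-12127 + 9310) + 30200 = -2817 + 30200 = 27383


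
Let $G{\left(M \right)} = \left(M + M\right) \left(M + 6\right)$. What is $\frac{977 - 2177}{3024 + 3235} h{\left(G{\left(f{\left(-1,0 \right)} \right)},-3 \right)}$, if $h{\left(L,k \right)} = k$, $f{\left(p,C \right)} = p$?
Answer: $\frac{3600}{6259} \approx 0.57517$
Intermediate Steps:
$G{\left(M \right)} = 2 M \left(6 + M\right)$
$\frac{977 - 2177}{3024 + 3235} h{\left(G{\left(f{\left(-1,0 \right)} \right)},-3 \right)} = \frac{977 - 2177}{3024 + 3235} \left(-3\right) = - \frac{1200}{6259} \left(-3\right) = \left(-1200\right) \frac{1}{6259} \left(-3\right) = \left(- \frac{1200}{6259}\right) \left(-3\right) = \frac{3600}{6259}$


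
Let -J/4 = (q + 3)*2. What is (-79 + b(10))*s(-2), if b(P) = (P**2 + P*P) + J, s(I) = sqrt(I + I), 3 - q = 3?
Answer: 194*I ≈ 194.0*I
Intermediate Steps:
q = 0 (q = 3 - 1*3 = 3 - 3 = 0)
J = -24 (J = -4*(0 + 3)*2 = -12*2 = -4*6 = -24)
s(I) = sqrt(2)*sqrt(I) (s(I) = sqrt(2*I) = sqrt(2)*sqrt(I))
b(P) = -24 + 2*P**2 (b(P) = (P**2 + P*P) - 24 = (P**2 + P**2) - 24 = 2*P**2 - 24 = -24 + 2*P**2)
(-79 + b(10))*s(-2) = (-79 + (-24 + 2*10**2))*(sqrt(2)*sqrt(-2)) = (-79 + (-24 + 2*100))*(sqrt(2)*(I*sqrt(2))) = (-79 + (-24 + 200))*(2*I) = (-79 + 176)*(2*I) = 97*(2*I) = 194*I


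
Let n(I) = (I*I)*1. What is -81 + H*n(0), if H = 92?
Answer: -81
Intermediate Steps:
n(I) = I² (n(I) = I²*1 = I²)
-81 + H*n(0) = -81 + 92*0² = -81 + 92*0 = -81 + 0 = -81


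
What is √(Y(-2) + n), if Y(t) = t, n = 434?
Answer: 12*√3 ≈ 20.785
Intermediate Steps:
√(Y(-2) + n) = √(-2 + 434) = √432 = 12*√3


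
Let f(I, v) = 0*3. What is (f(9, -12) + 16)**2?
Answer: 256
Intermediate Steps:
f(I, v) = 0
(f(9, -12) + 16)**2 = (0 + 16)**2 = 16**2 = 256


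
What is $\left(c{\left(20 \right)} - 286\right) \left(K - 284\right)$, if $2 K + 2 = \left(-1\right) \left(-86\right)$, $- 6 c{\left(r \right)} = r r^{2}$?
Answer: $\frac{1175636}{3} \approx 3.9188 \cdot 10^{5}$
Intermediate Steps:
$c{\left(r \right)} = - \frac{r^{3}}{6}$ ($c{\left(r \right)} = - \frac{r r^{2}}{6} = - \frac{r^{3}}{6}$)
$K = 42$ ($K = -1 + \frac{\left(-1\right) \left(-86\right)}{2} = -1 + \frac{1}{2} \cdot 86 = -1 + 43 = 42$)
$\left(c{\left(20 \right)} - 286\right) \left(K - 284\right) = \left(- \frac{20^{3}}{6} - 286\right) \left(42 - 284\right) = \left(\left(- \frac{1}{6}\right) 8000 - 286\right) \left(-242\right) = \left(- \frac{4000}{3} - 286\right) \left(-242\right) = \left(- \frac{4858}{3}\right) \left(-242\right) = \frac{1175636}{3}$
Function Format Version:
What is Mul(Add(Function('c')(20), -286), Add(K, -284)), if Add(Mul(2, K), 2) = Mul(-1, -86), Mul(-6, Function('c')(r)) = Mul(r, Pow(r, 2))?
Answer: Rational(1175636, 3) ≈ 3.9188e+5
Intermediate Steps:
Function('c')(r) = Mul(Rational(-1, 6), Pow(r, 3)) (Function('c')(r) = Mul(Rational(-1, 6), Mul(r, Pow(r, 2))) = Mul(Rational(-1, 6), Pow(r, 3)))
K = 42 (K = Add(-1, Mul(Rational(1, 2), Mul(-1, -86))) = Add(-1, Mul(Rational(1, 2), 86)) = Add(-1, 43) = 42)
Mul(Add(Function('c')(20), -286), Add(K, -284)) = Mul(Add(Mul(Rational(-1, 6), Pow(20, 3)), -286), Add(42, -284)) = Mul(Add(Mul(Rational(-1, 6), 8000), -286), -242) = Mul(Add(Rational(-4000, 3), -286), -242) = Mul(Rational(-4858, 3), -242) = Rational(1175636, 3)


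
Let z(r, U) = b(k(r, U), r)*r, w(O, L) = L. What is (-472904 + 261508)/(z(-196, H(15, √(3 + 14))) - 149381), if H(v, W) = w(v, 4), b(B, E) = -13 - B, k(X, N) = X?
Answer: 211396/185249 ≈ 1.1411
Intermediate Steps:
H(v, W) = 4
z(r, U) = r*(-13 - r) (z(r, U) = (-13 - r)*r = r*(-13 - r))
(-472904 + 261508)/(z(-196, H(15, √(3 + 14))) - 149381) = (-472904 + 261508)/(-1*(-196)*(13 - 196) - 149381) = -211396/(-1*(-196)*(-183) - 149381) = -211396/(-35868 - 149381) = -211396/(-185249) = -211396*(-1/185249) = 211396/185249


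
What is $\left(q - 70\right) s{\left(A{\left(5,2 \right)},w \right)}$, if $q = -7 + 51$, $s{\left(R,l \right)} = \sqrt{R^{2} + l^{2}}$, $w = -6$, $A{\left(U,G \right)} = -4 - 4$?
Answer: $-260$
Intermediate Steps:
$A{\left(U,G \right)} = -8$ ($A{\left(U,G \right)} = -4 - 4 = -8$)
$q = 44$
$\left(q - 70\right) s{\left(A{\left(5,2 \right)},w \right)} = \left(44 - 70\right) \sqrt{\left(-8\right)^{2} + \left(-6\right)^{2}} = - 26 \sqrt{64 + 36} = - 26 \sqrt{100} = \left(-26\right) 10 = -260$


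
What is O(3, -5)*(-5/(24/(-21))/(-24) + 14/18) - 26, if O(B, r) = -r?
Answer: -13261/576 ≈ -23.023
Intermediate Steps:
O(3, -5)*(-5/(24/(-21))/(-24) + 14/18) - 26 = (-1*(-5))*(-5/(24/(-21))/(-24) + 14/18) - 26 = 5*(-5/(24*(-1/21))*(-1/24) + 14*(1/18)) - 26 = 5*(-5/(-8/7)*(-1/24) + 7/9) - 26 = 5*(-5*(-7/8)*(-1/24) + 7/9) - 26 = 5*((35/8)*(-1/24) + 7/9) - 26 = 5*(-35/192 + 7/9) - 26 = 5*(343/576) - 26 = 1715/576 - 26 = -13261/576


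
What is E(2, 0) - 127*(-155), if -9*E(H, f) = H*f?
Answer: 19685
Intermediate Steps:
E(H, f) = -H*f/9
E(2, 0) - 127*(-155) = -1/9*2*0 - 127*(-155) = 0 + 19685 = 19685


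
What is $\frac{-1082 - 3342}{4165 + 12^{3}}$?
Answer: $- \frac{4424}{5893} \approx -0.75072$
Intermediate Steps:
$\frac{-1082 - 3342}{4165 + 12^{3}} = - \frac{4424}{4165 + 1728} = - \frac{4424}{5893}$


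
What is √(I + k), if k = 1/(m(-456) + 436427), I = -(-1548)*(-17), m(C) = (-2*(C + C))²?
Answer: I*√372718827523239841/3763403 ≈ 162.22*I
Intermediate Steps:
m(C) = 16*C² (m(C) = (-4*C)² = 16*C²)
I = -26316 (I = -172*153 = -26316)
k = 1/3763403 (k = 1/(16*(-456)² + 436427) = 1/(16*207936 + 436427) = 1/(3326976 + 436427) = 1/3763403 ≈ 2.6572e-7)
√(I + k) = √(-26316 + 1/3763403) = √(-99037713347/3763403) = I*√372718827523239841/3763403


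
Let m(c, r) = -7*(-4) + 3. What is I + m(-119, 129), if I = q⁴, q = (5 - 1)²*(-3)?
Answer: 5308447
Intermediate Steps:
q = -48 (q = 4²*(-3) = 16*(-3) = -48)
m(c, r) = 31 (m(c, r) = 28 + 3 = 31)
I = 5308416 (I = (-48)⁴ = 5308416)
I + m(-119, 129) = 5308416 + 31 = 5308447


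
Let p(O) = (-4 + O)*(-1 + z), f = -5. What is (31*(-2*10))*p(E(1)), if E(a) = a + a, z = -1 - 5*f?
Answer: 28520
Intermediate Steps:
z = 24 (z = -1 - 5*(-5) = -1 + 25 = 24)
E(a) = 2*a
p(O) = -92 + 23*O (p(O) = (-4 + O)*(-1 + 24) = (-4 + O)*23 = -92 + 23*O)
(31*(-2*10))*p(E(1)) = (31*(-2*10))*(-92 + 23*(2*1)) = (31*(-20))*(-92 + 23*2) = -620*(-92 + 46) = -620*(-46) = 28520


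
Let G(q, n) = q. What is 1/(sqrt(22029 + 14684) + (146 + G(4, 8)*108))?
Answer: 578/297371 - sqrt(36713)/297371 ≈ 0.0012994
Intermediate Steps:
1/(sqrt(22029 + 14684) + (146 + G(4, 8)*108)) = 1/(sqrt(22029 + 14684) + (146 + 4*108)) = 1/(sqrt(36713) + (146 + 432)) = 1/(sqrt(36713) + 578) = 1/(578 + sqrt(36713))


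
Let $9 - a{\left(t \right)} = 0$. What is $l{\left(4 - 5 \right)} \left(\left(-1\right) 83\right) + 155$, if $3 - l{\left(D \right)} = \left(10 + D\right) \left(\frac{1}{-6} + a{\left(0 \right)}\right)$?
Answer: $\frac{13009}{2} \approx 6504.5$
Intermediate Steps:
$a{\left(t \right)} = 9$ ($a{\left(t \right)} = 9 - 0 = 9 + 0 = 9$)
$l{\left(D \right)} = - \frac{256}{3} - \frac{53 D}{6}$ ($l{\left(D \right)} = 3 - \left(10 + D\right) \left(\frac{1}{-6} + 9\right) = 3 - \left(10 + D\right) \left(- \frac{1}{6} + 9\right) = 3 - \left(10 + D\right) \frac{53}{6} = 3 - \left(\frac{265}{3} + \frac{53 D}{6}\right) = - \frac{256}{3} - \frac{53 D}{6}$)
$l{\left(4 - 5 \right)} \left(\left(-1\right) 83\right) + 155 = \left(- \frac{256}{3} - \frac{53 \left(4 - 5\right)}{6}\right) \left(\left(-1\right) 83\right) + 155 = \left(- \frac{256}{3} - - \frac{53}{6}\right) \left(-83\right) + 155 = \left(- \frac{256}{3} + \frac{53}{6}\right) \left(-83\right) + 155 = \left(- \frac{153}{2}\right) \left(-83\right) + 155 = \frac{12699}{2} + 155 = \frac{13009}{2}$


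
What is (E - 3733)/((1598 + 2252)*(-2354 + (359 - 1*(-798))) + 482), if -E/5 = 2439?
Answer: 1991/575996 ≈ 0.0034566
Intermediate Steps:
E = -12195 (E = -5*2439 = -12195)
(E - 3733)/((1598 + 2252)*(-2354 + (359 - 1*(-798))) + 482) = (-12195 - 3733)/((1598 + 2252)*(-2354 + (359 - 1*(-798))) + 482) = -15928/(3850*(-2354 + (359 + 798)) + 482) = -15928/(3850*(-2354 + 1157) + 482) = -15928/(3850*(-1197) + 482) = -15928/(-4608450 + 482) = -15928/(-4607968) = -15928*(-1/4607968) = 1991/575996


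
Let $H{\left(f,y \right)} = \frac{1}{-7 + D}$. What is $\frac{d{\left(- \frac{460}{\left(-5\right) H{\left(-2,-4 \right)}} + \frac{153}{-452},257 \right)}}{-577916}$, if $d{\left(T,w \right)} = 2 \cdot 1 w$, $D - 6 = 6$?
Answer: $- \frac{257}{288958} \approx -0.0008894$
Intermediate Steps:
$D = 12$ ($D = 6 + 6 = 12$)
$H{\left(f,y \right)} = \frac{1}{5}$ ($H{\left(f,y \right)} = \frac{1}{-7 + 12} = \frac{1}{5}$)
$d{\left(T,w \right)} = 2 w$
$\frac{d{\left(- \frac{460}{\left(-5\right) H{\left(-2,-4 \right)}} + \frac{153}{-452},257 \right)}}{-577916} = \frac{2 \cdot 257}{-577916} = 514 \left(- \frac{1}{577916}\right) = - \frac{257}{288958}$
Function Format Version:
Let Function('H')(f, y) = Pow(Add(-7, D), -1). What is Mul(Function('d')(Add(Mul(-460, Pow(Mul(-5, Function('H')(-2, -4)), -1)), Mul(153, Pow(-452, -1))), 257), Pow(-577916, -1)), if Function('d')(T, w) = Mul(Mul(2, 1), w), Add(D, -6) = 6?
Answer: Rational(-257, 288958) ≈ -0.00088940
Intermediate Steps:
D = 12 (D = Add(6, 6) = 12)
Function('H')(f, y) = Rational(1, 5) (Function('H')(f, y) = Pow(Add(-7, 12), -1) = Pow(5, -1) = Rational(1, 5))
Function('d')(T, w) = Mul(2, w)
Mul(Function('d')(Add(Mul(-460, Pow(Mul(-5, Function('H')(-2, -4)), -1)), Mul(153, Pow(-452, -1))), 257), Pow(-577916, -1)) = Mul(Mul(2, 257), Pow(-577916, -1)) = Mul(514, Rational(-1, 577916)) = Rational(-257, 288958)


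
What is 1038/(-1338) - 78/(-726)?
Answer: -18034/26983 ≈ -0.66835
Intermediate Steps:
1038/(-1338) - 78/(-726) = 1038*(-1/1338) - 78*(-1/726) = -173/223 + 13/121 = -18034/26983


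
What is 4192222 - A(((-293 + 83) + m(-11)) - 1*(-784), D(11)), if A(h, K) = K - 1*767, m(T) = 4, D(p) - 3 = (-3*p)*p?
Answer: 4193349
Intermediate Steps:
D(p) = 3 - 3*p² (D(p) = 3 + (-3*p)*p = 3 - 3*p²)
A(h, K) = -767 + K (A(h, K) = K - 767 = -767 + K)
4192222 - A(((-293 + 83) + m(-11)) - 1*(-784), D(11)) = 4192222 - (-767 + (3 - 3*11²)) = 4192222 - (-767 + (3 - 3*121)) = 4192222 - (-767 + (3 - 363)) = 4192222 - (-767 - 360) = 4192222 - 1*(-1127) = 4192222 + 1127 = 4193349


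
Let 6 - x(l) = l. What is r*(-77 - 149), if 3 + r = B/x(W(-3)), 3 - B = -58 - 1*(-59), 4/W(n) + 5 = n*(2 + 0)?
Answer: 21244/35 ≈ 606.97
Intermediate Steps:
W(n) = 4/(-5 + 2*n) (W(n) = 4/(-5 + n*(2 + 0)) = 4/(-5 + n*2) = 4/(-5 + 2*n))
x(l) = 6 - l
B = 2 (B = 3 - (-58 - 1*(-59)) = 3 - (-58 + 59) = 3 - 1*1 = 3 - 1 = 2)
r = -94/35 (r = -3 + 2/(6 - 4/(-5 + 2*(-3))) = -3 + 2/(6 - 4/(-5 - 6)) = -3 + 2/(6 - 4/(-11)) = -3 + 2/(6 - 4*(-1)/11) = -3 + 2/(6 - 1*(-4/11)) = -3 + 2/(6 + 4/11) = -3 + 2/(70/11) = -3 + 2*(11/70) = -3 + 11/35 = -94/35 ≈ -2.6857)
r*(-77 - 149) = -94*(-77 - 149)/35 = -94/35*(-226) = 21244/35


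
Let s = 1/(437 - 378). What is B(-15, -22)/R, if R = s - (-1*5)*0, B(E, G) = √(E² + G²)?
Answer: 59*√709 ≈ 1571.0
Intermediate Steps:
s = 1/59 ≈ 0.016949
R = 1/59 (R = 1/59 - (-1*5)*0 = 1/59 - (-5)*0 = 1/59 - 1*0 = 1/59 + 0 = 1/59 ≈ 0.016949)
B(-15, -22)/R = √((-15)² + (-22)²)/(1/59) = √(225 + 484)*59 = √709*59 = 59*√709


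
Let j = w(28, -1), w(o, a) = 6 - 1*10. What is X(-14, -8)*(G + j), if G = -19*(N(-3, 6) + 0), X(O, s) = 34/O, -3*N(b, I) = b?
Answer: 391/7 ≈ 55.857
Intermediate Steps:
N(b, I) = -b/3
w(o, a) = -4 (w(o, a) = 6 - 10 = -4)
j = -4
G = -19 (G = -19*(-1/3*(-3) + 0) = -19*(1 + 0) = -19*1 = -19)
X(-14, -8)*(G + j) = (34/(-14))*(-19 - 4) = (34*(-1/14))*(-23) = -17/7*(-23) = 391/7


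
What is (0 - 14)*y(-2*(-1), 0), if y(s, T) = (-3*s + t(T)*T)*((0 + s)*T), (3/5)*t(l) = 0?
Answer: 0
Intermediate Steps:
t(l) = 0 (t(l) = (5/3)*0 = 0)
y(s, T) = -3*T*s² (y(s, T) = (-3*s + 0*T)*((0 + s)*T) = (-3*s + 0)*(s*T) = (-3*s)*(T*s) = -3*T*s²)
(0 - 14)*y(-2*(-1), 0) = (0 - 14)*(-3*0*(-2*(-1))²) = -(-42)*0*2² = -(-42)*0*4 = -14*0 = 0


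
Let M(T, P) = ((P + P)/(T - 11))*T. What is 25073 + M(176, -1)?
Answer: 376063/15 ≈ 25071.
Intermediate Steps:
M(T, P) = 2*P*T/(-11 + T) (M(T, P) = ((2*P)/(-11 + T))*T = (2*P/(-11 + T))*T = 2*P*T/(-11 + T))
25073 + M(176, -1) = 25073 + 2*(-1)*176/(-11 + 176) = 25073 + 2*(-1)*176/165 = 25073 + 2*(-1)*176*(1/165) = 25073 - 32/15 = 376063/15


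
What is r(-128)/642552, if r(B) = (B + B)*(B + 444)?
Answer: -10112/80319 ≈ -0.12590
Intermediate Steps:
r(B) = 2*B*(444 + B) (r(B) = (2*B)*(444 + B) = 2*B*(444 + B))
r(-128)/642552 = (2*(-128)*(444 - 128))/642552 = (2*(-128)*316)*(1/642552) = -80896*1/642552 = -10112/80319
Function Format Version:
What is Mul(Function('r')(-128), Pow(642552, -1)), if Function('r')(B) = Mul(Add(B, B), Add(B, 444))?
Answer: Rational(-10112, 80319) ≈ -0.12590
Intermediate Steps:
Function('r')(B) = Mul(2, B, Add(444, B)) (Function('r')(B) = Mul(Mul(2, B), Add(444, B)) = Mul(2, B, Add(444, B)))
Mul(Function('r')(-128), Pow(642552, -1)) = Mul(Mul(2, -128, Add(444, -128)), Pow(642552, -1)) = Mul(Mul(2, -128, 316), Rational(1, 642552)) = Mul(-80896, Rational(1, 642552)) = Rational(-10112, 80319)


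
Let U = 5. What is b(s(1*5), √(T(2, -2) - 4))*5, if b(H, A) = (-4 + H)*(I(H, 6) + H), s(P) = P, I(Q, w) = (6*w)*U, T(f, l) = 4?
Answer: 925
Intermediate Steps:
I(Q, w) = 30*w (I(Q, w) = (6*w)*5 = 30*w)
b(H, A) = (-4 + H)*(180 + H) (b(H, A) = (-4 + H)*(30*6 + H) = (-4 + H)*(180 + H))
b(s(1*5), √(T(2, -2) - 4))*5 = (-720 + (1*5)² + 176*(1*5))*5 = (-720 + 5² + 176*5)*5 = (-720 + 25 + 880)*5 = 185*5 = 925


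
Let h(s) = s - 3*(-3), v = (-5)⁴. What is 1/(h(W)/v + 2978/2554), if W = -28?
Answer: 798125/906362 ≈ 0.88058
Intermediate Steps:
v = 625
h(s) = 9 + s (h(s) = s + 9 = 9 + s)
1/(h(W)/v + 2978/2554) = 1/((9 - 28)/625 + 2978/2554) = 1/(-19*1/625 + 2978*(1/2554)) = 1/(-19/625 + 1489/1277) = 1/(906362/798125) = 798125/906362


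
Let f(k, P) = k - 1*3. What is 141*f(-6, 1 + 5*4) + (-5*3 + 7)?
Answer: -1277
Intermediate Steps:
f(k, P) = -3 + k (f(k, P) = k - 3 = -3 + k)
141*f(-6, 1 + 5*4) + (-5*3 + 7) = 141*(-3 - 6) + (-5*3 + 7) = 141*(-9) + (-15 + 7) = -1269 - 8 = -1277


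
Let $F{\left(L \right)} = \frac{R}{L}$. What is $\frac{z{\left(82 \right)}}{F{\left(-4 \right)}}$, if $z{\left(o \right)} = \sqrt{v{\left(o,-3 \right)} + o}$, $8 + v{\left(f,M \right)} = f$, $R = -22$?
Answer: $\frac{4 \sqrt{39}}{11} \approx 2.2709$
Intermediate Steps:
$v{\left(f,M \right)} = -8 + f$
$z{\left(o \right)} = \sqrt{-8 + 2 o}$ ($z{\left(o \right)} = \sqrt{\left(-8 + o\right) + o} = \sqrt{-8 + 2 o}$)
$F{\left(L \right)} = - \frac{22}{L}$
$\frac{z{\left(82 \right)}}{F{\left(-4 \right)}} = \frac{\sqrt{-8 + 2 \cdot 82}}{\left(-22\right) \frac{1}{-4}} = \frac{\sqrt{-8 + 164}}{\left(-22\right) \left(- \frac{1}{4}\right)} = \frac{\sqrt{156}}{\frac{11}{2}} = 2 \sqrt{39} \cdot \frac{2}{11} = \frac{4 \sqrt{39}}{11}$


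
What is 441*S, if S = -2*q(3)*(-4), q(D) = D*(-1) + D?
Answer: 0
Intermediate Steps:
q(D) = 0 (q(D) = -D + D = 0)
S = 0 (S = -2*0*(-4) = 0*(-4) = 0)
441*S = 441*0 = 0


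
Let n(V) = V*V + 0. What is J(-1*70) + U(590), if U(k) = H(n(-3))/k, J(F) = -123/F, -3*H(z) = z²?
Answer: 3534/2065 ≈ 1.7114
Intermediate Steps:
n(V) = V² (n(V) = V² + 0 = V²)
H(z) = -z²/3
U(k) = -27/k (U(k) = (-((-3)²)²/3)/k = (-⅓*9²)/k = (-⅓*81)/k = -27/k)
J(-1*70) + U(590) = -123/((-1*70)) - 27/590 = -123/(-70) - 27*1/590 = -123*(-1/70) - 27/590 = 123/70 - 27/590 = 3534/2065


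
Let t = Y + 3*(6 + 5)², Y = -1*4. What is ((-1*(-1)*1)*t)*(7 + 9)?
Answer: 5744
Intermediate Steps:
Y = -4
t = 359 (t = -4 + 3*(6 + 5)² = -4 + 3*11² = -4 + 3*121 = -4 + 363 = 359)
((-1*(-1)*1)*t)*(7 + 9) = ((-1*(-1)*1)*359)*(7 + 9) = ((1*1)*359)*16 = (1*359)*16 = 359*16 = 5744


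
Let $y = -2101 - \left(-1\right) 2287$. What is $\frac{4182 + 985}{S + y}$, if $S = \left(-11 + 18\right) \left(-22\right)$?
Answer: $\frac{5167}{32} \approx 161.47$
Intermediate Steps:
$y = 186$ ($y = -2101 - -2287 = -2101 + 2287 = 186$)
$S = -154$ ($S = 7 \left(-22\right) = -154$)
$\frac{4182 + 985}{S + y} = \frac{4182 + 985}{-154 + 186} = \frac{5167}{32}$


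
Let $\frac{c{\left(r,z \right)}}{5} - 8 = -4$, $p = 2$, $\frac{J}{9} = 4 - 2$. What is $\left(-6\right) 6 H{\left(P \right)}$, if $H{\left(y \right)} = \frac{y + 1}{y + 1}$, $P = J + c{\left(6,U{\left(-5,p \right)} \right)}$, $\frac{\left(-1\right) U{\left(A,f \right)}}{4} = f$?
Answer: $-36$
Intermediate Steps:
$J = 18$ ($J = 9 \left(4 - 2\right) = 9 \cdot 2 = 18$)
$U{\left(A,f \right)} = - 4 f$
$c{\left(r,z \right)} = 20$ ($c{\left(r,z \right)} = 40 + 5 \left(-4\right) = 40 - 20 = 20$)
$P = 38$ ($P = 18 + 20 = 38$)
$H{\left(y \right)} = 1$ ($H{\left(y \right)} = \frac{1 + y}{1 + y} = 1$)
$\left(-6\right) 6 H{\left(P \right)} = \left(-6\right) 6 \cdot 1 = \left(-36\right) 1 = -36$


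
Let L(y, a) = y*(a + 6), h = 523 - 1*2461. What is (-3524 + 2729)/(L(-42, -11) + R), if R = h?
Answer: 265/576 ≈ 0.46007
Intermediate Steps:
h = -1938 (h = 523 - 2461 = -1938)
L(y, a) = y*(6 + a)
R = -1938
(-3524 + 2729)/(L(-42, -11) + R) = (-3524 + 2729)/(-42*(6 - 11) - 1938) = -795/(-42*(-5) - 1938) = -795/(210 - 1938) = -795/(-1728) = -795*(-1/1728) = 265/576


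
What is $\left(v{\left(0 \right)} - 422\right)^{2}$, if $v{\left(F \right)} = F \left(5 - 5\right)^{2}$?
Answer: $178084$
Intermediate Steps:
$v{\left(F \right)} = 0$ ($v{\left(F \right)} = F 0^{2} = F 0 = 0$)
$\left(v{\left(0 \right)} - 422\right)^{2} = \left(0 - 422\right)^{2} = \left(-422\right)^{2} = 178084$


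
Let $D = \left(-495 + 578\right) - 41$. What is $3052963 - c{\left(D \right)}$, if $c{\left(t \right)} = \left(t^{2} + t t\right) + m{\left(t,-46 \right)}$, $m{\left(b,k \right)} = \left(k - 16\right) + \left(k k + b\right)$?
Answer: $3047339$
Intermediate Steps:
$D = 42$ ($D = 83 - 41 = 42$)
$m{\left(b,k \right)} = -16 + b + k + k^{2}$ ($m{\left(b,k \right)} = \left(-16 + k\right) + \left(k^{2} + b\right) = \left(-16 + k\right) + \left(b + k^{2}\right) = -16 + b + k + k^{2}$)
$c{\left(t \right)} = 2054 + t + 2 t^{2}$ ($c{\left(t \right)} = \left(t^{2} + t t\right) + \left(-16 + t - 46 + \left(-46\right)^{2}\right) = \left(t^{2} + t^{2}\right) + \left(-16 + t - 46 + 2116\right) = 2 t^{2} + \left(2054 + t\right) = 2054 + t + 2 t^{2}$)
$3052963 - c{\left(D \right)} = 3052963 - \left(2054 + 42 + 2 \cdot 42^{2}\right) = 3052963 - \left(2054 + 42 + 2 \cdot 1764\right) = 3052963 - \left(2054 + 42 + 3528\right) = 3052963 - 5624 = 3047339$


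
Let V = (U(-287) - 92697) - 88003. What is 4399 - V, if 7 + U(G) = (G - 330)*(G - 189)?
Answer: -108586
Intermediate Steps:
U(G) = -7 + (-330 + G)*(-189 + G) (U(G) = -7 + (G - 330)*(G - 189) = -7 + (-330 + G)*(-189 + G))
V = 112985 (V = ((62363 + (-287)² - 519*(-287)) - 92697) - 88003 = ((62363 + 82369 + 148953) - 92697) - 88003 = (293685 - 92697) - 88003 = 200988 - 88003 = 112985)
4399 - V = 4399 - 1*112985 = 4399 - 112985 = -108586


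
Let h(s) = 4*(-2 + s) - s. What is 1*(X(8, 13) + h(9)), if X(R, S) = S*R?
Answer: 123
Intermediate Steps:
h(s) = -8 + 3*s (h(s) = (-8 + 4*s) - s = -8 + 3*s)
X(R, S) = R*S
1*(X(8, 13) + h(9)) = 1*(8*13 + (-8 + 3*9)) = 1*(104 + (-8 + 27)) = 1*(104 + 19) = 1*123 = 123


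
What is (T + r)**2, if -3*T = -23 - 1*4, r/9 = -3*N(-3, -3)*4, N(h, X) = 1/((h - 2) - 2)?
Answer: 29241/49 ≈ 596.75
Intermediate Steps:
N(h, X) = 1/(-4 + h) (N(h, X) = 1/((-2 + h) - 2) = 1/(-4 + h))
r = 108/7 (r = 9*(-3/(-4 - 3)*4) = 9*(-3/(-7)*4) = 9*(-3*(-1/7)*4) = 9*((3/7)*4) = 9*(12/7) = 108/7 ≈ 15.429)
T = 9 (T = -(-23 - 1*4)/3 = -(-23 - 4)/3 = -1/3*(-27) = 9)
(T + r)**2 = (9 + 108/7)**2 = (171/7)**2 = 29241/49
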